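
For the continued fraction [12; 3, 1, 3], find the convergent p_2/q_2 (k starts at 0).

49/4

Using pₖ = aₖpₖ₋₁ + pₖ₋₂, qₖ = aₖqₖ₋₁ + qₖ₋₂ (with p₋₁=1, p₋₂=0, q₋₁=0, q₋₂=1):
  k=0: a=12, p=12, q=1
  k=1: a=3, p=37, q=3
  k=2: a=1, p=49, q=4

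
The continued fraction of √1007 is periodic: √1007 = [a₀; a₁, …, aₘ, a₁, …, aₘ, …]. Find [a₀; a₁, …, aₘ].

[31; 1, 2, 1, 2, 1, 62]

a₀ = ⌊√1007⌋ = 31.
With m₀=0, d₀=1 and mₖ₊₁ = dₖaₖ − mₖ, dₖ₊₁ = (n − mₖ₊₁²)/dₖ, aₖ₊₁ = ⌊(a₀+mₖ₊₁)/dₖ₊₁⌋:
  k=1: m=31, d=46, a=1
  k=2: m=15, d=17, a=2
  k=3: m=19, d=38, a=1
  k=4: m=19, d=17, a=2
  k=5: m=15, d=46, a=1
  k=6: m=31, d=1, a=62
d=1 and a=2a₀=62 at k=6, so the next step gives (m, d) = (31, 46) again — its k=1 value — and the period has length 6.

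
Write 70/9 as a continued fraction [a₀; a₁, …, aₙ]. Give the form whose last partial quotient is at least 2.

70 = 7×9 + 7
9 = 1×7 + 2
7 = 3×2 + 1
2 = 2×1 + 0  (stop)
So 70/9 = [7; 1, 3, 2].

[7; 1, 3, 2]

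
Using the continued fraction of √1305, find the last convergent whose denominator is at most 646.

20844/577

√1305 = [36; 8, 72, …] (period length 2).
Convergents:
  p_0/q_0 = 36/1
  p_1/q_1 = 289/8
  p_2/q_2 = 20844/577
  p_3/q_3 = 167041/4624
q_2 = 577 ≤ 646 < 4624 = q_3, so the answer is 20844/577.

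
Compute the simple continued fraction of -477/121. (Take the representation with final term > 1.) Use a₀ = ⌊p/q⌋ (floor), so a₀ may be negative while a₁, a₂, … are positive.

[-4; 17, 3, 2]

-477 = -4×121 + 7
121 = 17×7 + 2
7 = 3×2 + 1
2 = 2×1 + 0  (stop)
So -477/121 = [-4; 17, 3, 2].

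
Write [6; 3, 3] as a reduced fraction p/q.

63/10

Fold from the inside: start with 3/1.
  3 + 1/3 = 10/3
  6 + 3/10 = 63/10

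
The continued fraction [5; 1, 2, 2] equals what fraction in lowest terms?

40/7

Fold from the inside: start with 2/1.
  2 + 1/2 = 5/2
  1 + 2/5 = 7/5
  5 + 5/7 = 40/7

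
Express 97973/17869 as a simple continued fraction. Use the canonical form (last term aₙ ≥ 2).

[5; 2, 14, 13, 3, 15]

97973 = 5*17869 + 8628
17869 = 2*8628 + 613
8628 = 14*613 + 46
613 = 13*46 + 15
46 = 3*15 + 1
15 = 15*1 + 0  (stop)
So 97973/17869 = [5; 2, 14, 13, 3, 15].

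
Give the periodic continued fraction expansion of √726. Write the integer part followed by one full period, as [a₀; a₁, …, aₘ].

a₀ = ⌊√726⌋ = 26.
With m₀=0, d₀=1 and mₖ₊₁ = dₖaₖ − mₖ, dₖ₊₁ = (n − mₖ₊₁²)/dₖ, aₖ₊₁ = ⌊(a₀+mₖ₊₁)/dₖ₊₁⌋:
  k=1: m=26, d=50, a=1
  k=2: m=24, d=3, a=16
  k=3: m=24, d=50, a=1
  k=4: m=26, d=1, a=52
d=1 and a=2a₀=52 at k=4, so the next step gives (m, d) = (26, 50) again — its k=1 value — and the period has length 4.

[26; 1, 16, 1, 52]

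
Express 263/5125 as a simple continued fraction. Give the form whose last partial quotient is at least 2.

[0; 19, 2, 18, 3, 2]

263 = 0·5125 + 263
5125 = 19·263 + 128
263 = 2·128 + 7
128 = 18·7 + 2
7 = 3·2 + 1
2 = 2·1 + 0  (stop)
So 263/5125 = [0; 19, 2, 18, 3, 2].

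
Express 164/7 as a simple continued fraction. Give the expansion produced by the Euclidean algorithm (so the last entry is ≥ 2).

[23; 2, 3]

164 = 23*7 + 3
7 = 2*3 + 1
3 = 3*1 + 0  (stop)
So 164/7 = [23; 2, 3].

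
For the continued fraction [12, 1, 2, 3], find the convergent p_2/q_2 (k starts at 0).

Using pₖ = aₖpₖ₋₁ + pₖ₋₂, qₖ = aₖqₖ₋₁ + qₖ₋₂ (with p₋₁=1, p₋₂=0, q₋₁=0, q₋₂=1):
  k=0: a=12, p=12, q=1
  k=1: a=1, p=13, q=1
  k=2: a=2, p=38, q=3

38/3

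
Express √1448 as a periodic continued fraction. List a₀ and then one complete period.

[38; 19, 76]

a₀ = ⌊√1448⌋ = 38.
With m₀=0, d₀=1 and mₖ₊₁ = dₖaₖ − mₖ, dₖ₊₁ = (n − mₖ₊₁²)/dₖ, aₖ₊₁ = ⌊(a₀+mₖ₊₁)/dₖ₊₁⌋:
  k=1: m=38, d=4, a=19
  k=2: m=38, d=1, a=76
d=1 and a=2a₀=76 at k=2, so the next step gives (m, d) = (38, 4) again — its k=1 value — and the period has length 2.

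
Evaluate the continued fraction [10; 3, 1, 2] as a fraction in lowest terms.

113/11

Fold from the inside: start with 2/1.
  1 + 1/2 = 3/2
  3 + 2/3 = 11/3
  10 + 3/11 = 113/11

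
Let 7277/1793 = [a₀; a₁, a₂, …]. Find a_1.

7277 = 4·1793 + 105   →  a_0 = 4
1793 = 17·105 + 8   →  a_1 = 17

17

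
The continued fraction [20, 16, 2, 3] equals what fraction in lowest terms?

2307/115

Fold from the inside: start with 3/1.
  2 + 1/3 = 7/3
  16 + 3/7 = 115/7
  20 + 7/115 = 2307/115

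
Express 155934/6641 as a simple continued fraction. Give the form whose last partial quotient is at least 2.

[23; 2, 12, 3, 8, 3, 3]

155934 = 23·6641 + 3191
6641 = 2·3191 + 259
3191 = 12·259 + 83
259 = 3·83 + 10
83 = 8·10 + 3
10 = 3·3 + 1
3 = 3·1 + 0  (stop)
So 155934/6641 = [23; 2, 12, 3, 8, 3, 3].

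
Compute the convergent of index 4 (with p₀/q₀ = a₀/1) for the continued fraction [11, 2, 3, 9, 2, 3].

Using pₖ = aₖpₖ₋₁ + pₖ₋₂, qₖ = aₖqₖ₋₁ + qₖ₋₂ (with p₋₁=1, p₋₂=0, q₋₁=0, q₋₂=1):
  k=0: a=11, p=11, q=1
  k=1: a=2, p=23, q=2
  k=2: a=3, p=80, q=7
  k=3: a=9, p=743, q=65
  k=4: a=2, p=1566, q=137

1566/137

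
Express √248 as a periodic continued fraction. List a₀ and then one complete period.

a₀ = ⌊√248⌋ = 15.
With m₀=0, d₀=1 and mₖ₊₁ = dₖaₖ − mₖ, dₖ₊₁ = (n − mₖ₊₁²)/dₖ, aₖ₊₁ = ⌊(a₀+mₖ₊₁)/dₖ₊₁⌋:
  k=1: m=15, d=23, a=1
  k=2: m=8, d=8, a=2
  k=3: m=8, d=23, a=1
  k=4: m=15, d=1, a=30
d=1 and a=2a₀=30 at k=4, so the next step gives (m, d) = (15, 23) again — its k=1 value — and the period has length 4.

[15; 1, 2, 1, 30]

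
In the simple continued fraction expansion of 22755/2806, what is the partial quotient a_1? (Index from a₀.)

9

22755 = 8·2806 + 307   →  a_0 = 8
2806 = 9·307 + 43   →  a_1 = 9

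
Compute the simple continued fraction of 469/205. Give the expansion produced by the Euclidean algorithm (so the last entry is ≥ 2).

[2; 3, 2, 9, 3]

469 = 2*205 + 59
205 = 3*59 + 28
59 = 2*28 + 3
28 = 9*3 + 1
3 = 3*1 + 0  (stop)
So 469/205 = [2; 3, 2, 9, 3].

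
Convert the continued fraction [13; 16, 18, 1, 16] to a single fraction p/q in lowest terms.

Fold from the inside: start with 16/1.
  1 + 1/16 = 17/16
  18 + 16/17 = 322/17
  16 + 17/322 = 5169/322
  13 + 322/5169 = 67519/5169

67519/5169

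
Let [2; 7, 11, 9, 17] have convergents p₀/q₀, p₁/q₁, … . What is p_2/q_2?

Using pₖ = aₖpₖ₋₁ + pₖ₋₂, qₖ = aₖqₖ₋₁ + qₖ₋₂ (with p₋₁=1, p₋₂=0, q₋₁=0, q₋₂=1):
  k=0: a=2, p=2, q=1
  k=1: a=7, p=15, q=7
  k=2: a=11, p=167, q=78

167/78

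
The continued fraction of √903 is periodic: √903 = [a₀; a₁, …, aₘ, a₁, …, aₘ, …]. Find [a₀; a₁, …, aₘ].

a₀ = ⌊√903⌋ = 30.
With m₀=0, d₀=1 and mₖ₊₁ = dₖaₖ − mₖ, dₖ₊₁ = (n − mₖ₊₁²)/dₖ, aₖ₊₁ = ⌊(a₀+mₖ₊₁)/dₖ₊₁⌋:
  k=1: m=30, d=3, a=20
  k=2: m=30, d=1, a=60
d=1 and a=2a₀=60 at k=2, so the next step gives (m, d) = (30, 3) again — its k=1 value — and the period has length 2.

[30; 20, 60]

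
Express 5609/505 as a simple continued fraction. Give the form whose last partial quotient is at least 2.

[11; 9, 2, 1, 5, 3]

5609 = 11×505 + 54
505 = 9×54 + 19
54 = 2×19 + 16
19 = 1×16 + 3
16 = 5×3 + 1
3 = 3×1 + 0  (stop)
So 5609/505 = [11; 9, 2, 1, 5, 3].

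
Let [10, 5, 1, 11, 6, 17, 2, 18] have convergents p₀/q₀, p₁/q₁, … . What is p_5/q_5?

75403/7415

Using pₖ = aₖpₖ₋₁ + pₖ₋₂, qₖ = aₖqₖ₋₁ + qₖ₋₂ (with p₋₁=1, p₋₂=0, q₋₁=0, q₋₂=1):
  k=0: a=10, p=10, q=1
  k=1: a=5, p=51, q=5
  k=2: a=1, p=61, q=6
  k=3: a=11, p=722, q=71
  k=4: a=6, p=4393, q=432
  k=5: a=17, p=75403, q=7415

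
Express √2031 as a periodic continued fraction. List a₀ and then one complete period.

a₀ = ⌊√2031⌋ = 45.
With m₀=0, d₀=1 and mₖ₊₁ = dₖaₖ − mₖ, dₖ₊₁ = (n − mₖ₊₁²)/dₖ, aₖ₊₁ = ⌊(a₀+mₖ₊₁)/dₖ₊₁⌋:
  k=1: m=45, d=6, a=15
  k=2: m=45, d=1, a=90
d=1 and a=2a₀=90 at k=2, so the next step gives (m, d) = (45, 6) again — its k=1 value — and the period has length 2.

[45; 15, 90]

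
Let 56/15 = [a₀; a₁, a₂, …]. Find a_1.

1

56 = 3·15 + 11   →  a_0 = 3
15 = 1·11 + 4   →  a_1 = 1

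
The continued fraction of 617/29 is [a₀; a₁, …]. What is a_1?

3

617 = 21·29 + 8   →  a_0 = 21
29 = 3·8 + 5   →  a_1 = 3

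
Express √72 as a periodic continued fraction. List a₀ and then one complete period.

a₀ = ⌊√72⌋ = 8.
With m₀=0, d₀=1 and mₖ₊₁ = dₖaₖ − mₖ, dₖ₊₁ = (n − mₖ₊₁²)/dₖ, aₖ₊₁ = ⌊(a₀+mₖ₊₁)/dₖ₊₁⌋:
  k=1: m=8, d=8, a=2
  k=2: m=8, d=1, a=16
d=1 and a=2a₀=16 at k=2, so the next step gives (m, d) = (8, 8) again — its k=1 value — and the period has length 2.

[8; 2, 16]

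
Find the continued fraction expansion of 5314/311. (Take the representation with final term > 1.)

5314 = 17×311 + 27
311 = 11×27 + 14
27 = 1×14 + 13
14 = 1×13 + 1
13 = 13×1 + 0  (stop)
So 5314/311 = [17; 11, 1, 1, 13].

[17; 11, 1, 1, 13]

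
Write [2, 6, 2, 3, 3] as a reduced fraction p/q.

Using pₖ = aₖpₖ₋₁ + pₖ₋₂ and qₖ = aₖqₖ₋₁ + qₖ₋₂:
  k=0: a=2, p=2, q=1
  k=1: a=6, p=13, q=6
  k=2: a=2, p=28, q=13
  k=3: a=3, p=97, q=45
  k=4: a=3, p=319, q=148

319/148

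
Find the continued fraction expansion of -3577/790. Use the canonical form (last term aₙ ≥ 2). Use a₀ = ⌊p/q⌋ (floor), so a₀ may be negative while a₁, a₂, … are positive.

[-5; 2, 8, 2, 10, 2]

-3577 = -5×790 + 373
790 = 2×373 + 44
373 = 8×44 + 21
44 = 2×21 + 2
21 = 10×2 + 1
2 = 2×1 + 0  (stop)
So -3577/790 = [-5; 2, 8, 2, 10, 2].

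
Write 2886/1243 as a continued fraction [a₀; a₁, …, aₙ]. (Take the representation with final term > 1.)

2886 = 2·1243 + 400
1243 = 3·400 + 43
400 = 9·43 + 13
43 = 3·13 + 4
13 = 3·4 + 1
4 = 4·1 + 0  (stop)
So 2886/1243 = [2; 3, 9, 3, 3, 4].

[2; 3, 9, 3, 3, 4]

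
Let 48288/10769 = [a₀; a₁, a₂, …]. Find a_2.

48288 = 4·10769 + 5212   →  a_0 = 4
10769 = 2·5212 + 345   →  a_1 = 2
5212 = 15·345 + 37   →  a_2 = 15

15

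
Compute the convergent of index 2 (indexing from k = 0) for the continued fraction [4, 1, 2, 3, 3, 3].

Using pₖ = aₖpₖ₋₁ + pₖ₋₂, qₖ = aₖqₖ₋₁ + qₖ₋₂ (with p₋₁=1, p₋₂=0, q₋₁=0, q₋₂=1):
  k=0: a=4, p=4, q=1
  k=1: a=1, p=5, q=1
  k=2: a=2, p=14, q=3

14/3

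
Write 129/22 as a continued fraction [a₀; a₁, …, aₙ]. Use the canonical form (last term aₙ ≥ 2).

[5; 1, 6, 3]

129 = 5·22 + 19
22 = 1·19 + 3
19 = 6·3 + 1
3 = 3·1 + 0  (stop)
So 129/22 = [5; 1, 6, 3].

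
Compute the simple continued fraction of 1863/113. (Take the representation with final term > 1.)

[16; 2, 18, 3]

1863 = 16*113 + 55
113 = 2*55 + 3
55 = 18*3 + 1
3 = 3*1 + 0  (stop)
So 1863/113 = [16; 2, 18, 3].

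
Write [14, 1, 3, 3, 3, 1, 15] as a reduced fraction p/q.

13040/883

Using pₖ = aₖpₖ₋₁ + pₖ₋₂ and qₖ = aₖqₖ₋₁ + qₖ₋₂:
  k=0: a=14, p=14, q=1
  k=1: a=1, p=15, q=1
  k=2: a=3, p=59, q=4
  k=3: a=3, p=192, q=13
  k=4: a=3, p=635, q=43
  k=5: a=1, p=827, q=56
  k=6: a=15, p=13040, q=883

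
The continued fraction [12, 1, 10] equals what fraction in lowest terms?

Fold from the inside: start with 10/1.
  1 + 1/10 = 11/10
  12 + 10/11 = 142/11

142/11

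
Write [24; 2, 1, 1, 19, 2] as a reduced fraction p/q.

4904/201

Fold from the inside: start with 2/1.
  19 + 1/2 = 39/2
  1 + 2/39 = 41/39
  1 + 39/41 = 80/41
  2 + 41/80 = 201/80
  24 + 80/201 = 4904/201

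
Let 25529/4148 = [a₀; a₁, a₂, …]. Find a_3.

25529 = 6·4148 + 641   →  a_0 = 6
4148 = 6·641 + 302   →  a_1 = 6
641 = 2·302 + 37   →  a_2 = 2
302 = 8·37 + 6   →  a_3 = 8

8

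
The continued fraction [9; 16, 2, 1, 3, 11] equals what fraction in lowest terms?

18385/2029

Fold from the inside: start with 11/1.
  3 + 1/11 = 34/11
  1 + 11/34 = 45/34
  2 + 34/45 = 124/45
  16 + 45/124 = 2029/124
  9 + 124/2029 = 18385/2029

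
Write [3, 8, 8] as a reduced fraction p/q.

Using pₖ = aₖpₖ₋₁ + pₖ₋₂ and qₖ = aₖqₖ₋₁ + qₖ₋₂:
  k=0: a=3, p=3, q=1
  k=1: a=8, p=25, q=8
  k=2: a=8, p=203, q=65

203/65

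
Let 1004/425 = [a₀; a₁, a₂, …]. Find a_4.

6

1004 = 2·425 + 154   →  a_0 = 2
425 = 2·154 + 117   →  a_1 = 2
154 = 1·117 + 37   →  a_2 = 1
117 = 3·37 + 6   →  a_3 = 3
37 = 6·6 + 1   →  a_4 = 6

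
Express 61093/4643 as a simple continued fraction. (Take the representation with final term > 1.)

61093 = 13×4643 + 734
4643 = 6×734 + 239
734 = 3×239 + 17
239 = 14×17 + 1
17 = 17×1 + 0  (stop)
So 61093/4643 = [13; 6, 3, 14, 17].

[13; 6, 3, 14, 17]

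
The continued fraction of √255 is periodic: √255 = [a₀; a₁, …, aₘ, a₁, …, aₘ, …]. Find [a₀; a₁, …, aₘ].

[15; 1, 30]

a₀ = ⌊√255⌋ = 15.
With m₀=0, d₀=1 and mₖ₊₁ = dₖaₖ − mₖ, dₖ₊₁ = (n − mₖ₊₁²)/dₖ, aₖ₊₁ = ⌊(a₀+mₖ₊₁)/dₖ₊₁⌋:
  k=1: m=15, d=30, a=1
  k=2: m=15, d=1, a=30
d=1 and a=2a₀=30 at k=2, so the next step gives (m, d) = (15, 30) again — its k=1 value — and the period has length 2.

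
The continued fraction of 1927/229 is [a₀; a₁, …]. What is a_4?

3

1927 = 8·229 + 95   →  a_0 = 8
229 = 2·95 + 39   →  a_1 = 2
95 = 2·39 + 17   →  a_2 = 2
39 = 2·17 + 5   →  a_3 = 2
17 = 3·5 + 2   →  a_4 = 3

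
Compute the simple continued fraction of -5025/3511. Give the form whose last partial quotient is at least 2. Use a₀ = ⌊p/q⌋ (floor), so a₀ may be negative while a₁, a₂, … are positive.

[-2; 1, 1, 3, 7, 2, 3, 9]

-5025 = -2*3511 + 1997
3511 = 1*1997 + 1514
1997 = 1*1514 + 483
1514 = 3*483 + 65
483 = 7*65 + 28
65 = 2*28 + 9
28 = 3*9 + 1
9 = 9*1 + 0  (stop)
So -5025/3511 = [-2; 1, 1, 3, 7, 2, 3, 9].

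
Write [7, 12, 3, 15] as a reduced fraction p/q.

4015/567

Using pₖ = aₖpₖ₋₁ + pₖ₋₂ and qₖ = aₖqₖ₋₁ + qₖ₋₂:
  k=0: a=7, p=7, q=1
  k=1: a=12, p=85, q=12
  k=2: a=3, p=262, q=37
  k=3: a=15, p=4015, q=567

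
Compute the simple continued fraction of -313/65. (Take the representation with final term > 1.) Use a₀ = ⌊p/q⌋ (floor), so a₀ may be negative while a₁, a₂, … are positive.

-313 = -5*65 + 12
65 = 5*12 + 5
12 = 2*5 + 2
5 = 2*2 + 1
2 = 2*1 + 0  (stop)
So -313/65 = [-5; 5, 2, 2, 2].

[-5; 5, 2, 2, 2]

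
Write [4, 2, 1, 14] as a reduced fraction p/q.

191/44

Fold from the inside: start with 14/1.
  1 + 1/14 = 15/14
  2 + 14/15 = 44/15
  4 + 15/44 = 191/44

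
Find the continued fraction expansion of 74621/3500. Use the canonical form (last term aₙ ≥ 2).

74621 = 21*3500 + 1121
3500 = 3*1121 + 137
1121 = 8*137 + 25
137 = 5*25 + 12
25 = 2*12 + 1
12 = 12*1 + 0  (stop)
So 74621/3500 = [21; 3, 8, 5, 2, 12].

[21; 3, 8, 5, 2, 12]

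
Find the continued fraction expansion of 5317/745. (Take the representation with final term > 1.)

5317 = 7·745 + 102
745 = 7·102 + 31
102 = 3·31 + 9
31 = 3·9 + 4
9 = 2·4 + 1
4 = 4·1 + 0  (stop)
So 5317/745 = [7; 7, 3, 3, 2, 4].

[7; 7, 3, 3, 2, 4]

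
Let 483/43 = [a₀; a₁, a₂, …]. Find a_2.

3

483 = 11·43 + 10   →  a_0 = 11
43 = 4·10 + 3   →  a_1 = 4
10 = 3·3 + 1   →  a_2 = 3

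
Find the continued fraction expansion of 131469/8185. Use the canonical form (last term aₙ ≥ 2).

[16; 16, 12, 2, 2, 2, 3]

131469 = 16×8185 + 509
8185 = 16×509 + 41
509 = 12×41 + 17
41 = 2×17 + 7
17 = 2×7 + 3
7 = 2×3 + 1
3 = 3×1 + 0  (stop)
So 131469/8185 = [16; 16, 12, 2, 2, 2, 3].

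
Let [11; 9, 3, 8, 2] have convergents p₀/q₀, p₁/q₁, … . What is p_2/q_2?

Using pₖ = aₖpₖ₋₁ + pₖ₋₂, qₖ = aₖqₖ₋₁ + qₖ₋₂ (with p₋₁=1, p₋₂=0, q₋₁=0, q₋₂=1):
  k=0: a=11, p=11, q=1
  k=1: a=9, p=100, q=9
  k=2: a=3, p=311, q=28

311/28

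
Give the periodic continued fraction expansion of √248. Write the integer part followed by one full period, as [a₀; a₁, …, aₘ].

[15; 1, 2, 1, 30]

a₀ = ⌊√248⌋ = 15.
With m₀=0, d₀=1 and mₖ₊₁ = dₖaₖ − mₖ, dₖ₊₁ = (n − mₖ₊₁²)/dₖ, aₖ₊₁ = ⌊(a₀+mₖ₊₁)/dₖ₊₁⌋:
  k=1: m=15, d=23, a=1
  k=2: m=8, d=8, a=2
  k=3: m=8, d=23, a=1
  k=4: m=15, d=1, a=30
d=1 and a=2a₀=30 at k=4, so the next step gives (m, d) = (15, 23) again — its k=1 value — and the period has length 4.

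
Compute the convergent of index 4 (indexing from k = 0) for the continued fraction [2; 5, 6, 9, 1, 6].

691/315

Using pₖ = aₖpₖ₋₁ + pₖ₋₂, qₖ = aₖqₖ₋₁ + qₖ₋₂ (with p₋₁=1, p₋₂=0, q₋₁=0, q₋₂=1):
  k=0: a=2, p=2, q=1
  k=1: a=5, p=11, q=5
  k=2: a=6, p=68, q=31
  k=3: a=9, p=623, q=284
  k=4: a=1, p=691, q=315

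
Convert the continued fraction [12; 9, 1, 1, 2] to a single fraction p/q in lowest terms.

Using pₖ = aₖpₖ₋₁ + pₖ₋₂ and qₖ = aₖqₖ₋₁ + qₖ₋₂:
  k=0: a=12, p=12, q=1
  k=1: a=9, p=109, q=9
  k=2: a=1, p=121, q=10
  k=3: a=1, p=230, q=19
  k=4: a=2, p=581, q=48

581/48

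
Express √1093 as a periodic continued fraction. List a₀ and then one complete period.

a₀ = ⌊√1093⌋ = 33.
With m₀=0, d₀=1 and mₖ₊₁ = dₖaₖ − mₖ, dₖ₊₁ = (n − mₖ₊₁²)/dₖ, aₖ₊₁ = ⌊(a₀+mₖ₊₁)/dₖ₊₁⌋:
  k=1: m=33, d=4, a=16
  k=2: m=31, d=33, a=1
  k=3: m=2, d=33, a=1
  k=4: m=31, d=4, a=16
  k=5: m=33, d=1, a=66
d=1 and a=2a₀=66 at k=5, so the next step gives (m, d) = (33, 4) again — its k=1 value — and the period has length 5.

[33; 16, 1, 1, 16, 66]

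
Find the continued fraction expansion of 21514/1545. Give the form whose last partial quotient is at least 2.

21514 = 13×1545 + 1429
1545 = 1×1429 + 116
1429 = 12×116 + 37
116 = 3×37 + 5
37 = 7×5 + 2
5 = 2×2 + 1
2 = 2×1 + 0  (stop)
So 21514/1545 = [13; 1, 12, 3, 7, 2, 2].

[13; 1, 12, 3, 7, 2, 2]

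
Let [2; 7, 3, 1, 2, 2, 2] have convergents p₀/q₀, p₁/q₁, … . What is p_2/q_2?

Using pₖ = aₖpₖ₋₁ + pₖ₋₂, qₖ = aₖqₖ₋₁ + qₖ₋₂ (with p₋₁=1, p₋₂=0, q₋₁=0, q₋₂=1):
  k=0: a=2, p=2, q=1
  k=1: a=7, p=15, q=7
  k=2: a=3, p=47, q=22

47/22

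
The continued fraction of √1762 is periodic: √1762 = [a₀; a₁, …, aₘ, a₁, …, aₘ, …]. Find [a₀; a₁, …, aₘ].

[41; 1, 40, 1, 82]

a₀ = ⌊√1762⌋ = 41.
With m₀=0, d₀=1 and mₖ₊₁ = dₖaₖ − mₖ, dₖ₊₁ = (n − mₖ₊₁²)/dₖ, aₖ₊₁ = ⌊(a₀+mₖ₊₁)/dₖ₊₁⌋:
  k=1: m=41, d=81, a=1
  k=2: m=40, d=2, a=40
  k=3: m=40, d=81, a=1
  k=4: m=41, d=1, a=82
d=1 and a=2a₀=82 at k=4, so the next step gives (m, d) = (41, 81) again — its k=1 value — and the period has length 4.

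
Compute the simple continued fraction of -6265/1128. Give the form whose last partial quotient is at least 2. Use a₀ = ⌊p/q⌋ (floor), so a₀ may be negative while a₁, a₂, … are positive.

[-6; 2, 4, 8, 7, 2]

-6265 = -6·1128 + 503
1128 = 2·503 + 122
503 = 4·122 + 15
122 = 8·15 + 2
15 = 7·2 + 1
2 = 2·1 + 0  (stop)
So -6265/1128 = [-6; 2, 4, 8, 7, 2].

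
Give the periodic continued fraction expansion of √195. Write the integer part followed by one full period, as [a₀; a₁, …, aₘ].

a₀ = ⌊√195⌋ = 13.
With m₀=0, d₀=1 and mₖ₊₁ = dₖaₖ − mₖ, dₖ₊₁ = (n − mₖ₊₁²)/dₖ, aₖ₊₁ = ⌊(a₀+mₖ₊₁)/dₖ₊₁⌋:
  k=1: m=13, d=26, a=1
  k=2: m=13, d=1, a=26
d=1 and a=2a₀=26 at k=2, so the next step gives (m, d) = (13, 26) again — its k=1 value — and the period has length 2.

[13; 1, 26]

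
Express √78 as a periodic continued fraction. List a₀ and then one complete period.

a₀ = ⌊√78⌋ = 8.
With m₀=0, d₀=1 and mₖ₊₁ = dₖaₖ − mₖ, dₖ₊₁ = (n − mₖ₊₁²)/dₖ, aₖ₊₁ = ⌊(a₀+mₖ₊₁)/dₖ₊₁⌋:
  k=1: m=8, d=14, a=1
  k=2: m=6, d=3, a=4
  k=3: m=6, d=14, a=1
  k=4: m=8, d=1, a=16
d=1 and a=2a₀=16 at k=4, so the next step gives (m, d) = (8, 14) again — its k=1 value — and the period has length 4.

[8; 1, 4, 1, 16]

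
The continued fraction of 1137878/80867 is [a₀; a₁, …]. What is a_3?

1137878 = 14·80867 + 5740   →  a_0 = 14
80867 = 14·5740 + 507   →  a_1 = 14
5740 = 11·507 + 163   →  a_2 = 11
507 = 3·163 + 18   →  a_3 = 3

3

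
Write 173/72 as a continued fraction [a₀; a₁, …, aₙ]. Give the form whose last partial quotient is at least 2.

173 = 2×72 + 29
72 = 2×29 + 14
29 = 2×14 + 1
14 = 14×1 + 0  (stop)
So 173/72 = [2; 2, 2, 14].

[2; 2, 2, 14]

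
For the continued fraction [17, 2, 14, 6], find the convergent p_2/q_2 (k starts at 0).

Using pₖ = aₖpₖ₋₁ + pₖ₋₂, qₖ = aₖqₖ₋₁ + qₖ₋₂ (with p₋₁=1, p₋₂=0, q₋₁=0, q₋₂=1):
  k=0: a=17, p=17, q=1
  k=1: a=2, p=35, q=2
  k=2: a=14, p=507, q=29

507/29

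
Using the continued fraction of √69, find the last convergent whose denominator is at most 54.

108/13

√69 = [8; 3, 3, 1, 4, 1, 3, 3, 16, …] (period length 8).
Convergents:
  p_0/q_0 = 8/1
  p_1/q_1 = 25/3
  p_2/q_2 = 83/10
  p_3/q_3 = 108/13
  p_4/q_4 = 515/62
q_3 = 13 ≤ 54 < 62 = q_4, so the answer is 108/13.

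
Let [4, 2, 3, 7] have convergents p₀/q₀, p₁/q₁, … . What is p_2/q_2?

31/7

Using pₖ = aₖpₖ₋₁ + pₖ₋₂, qₖ = aₖqₖ₋₁ + qₖ₋₂ (with p₋₁=1, p₋₂=0, q₋₁=0, q₋₂=1):
  k=0: a=4, p=4, q=1
  k=1: a=2, p=9, q=2
  k=2: a=3, p=31, q=7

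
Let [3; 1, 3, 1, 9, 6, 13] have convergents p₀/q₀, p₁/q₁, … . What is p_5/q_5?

Using pₖ = aₖpₖ₋₁ + pₖ₋₂, qₖ = aₖqₖ₋₁ + qₖ₋₂ (with p₋₁=1, p₋₂=0, q₋₁=0, q₋₂=1):
  k=0: a=3, p=3, q=1
  k=1: a=1, p=4, q=1
  k=2: a=3, p=15, q=4
  k=3: a=1, p=19, q=5
  k=4: a=9, p=186, q=49
  k=5: a=6, p=1135, q=299

1135/299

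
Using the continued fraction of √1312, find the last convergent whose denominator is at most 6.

√1312 = [36; 4, 1, 1, 17, 1, 1, 4, 72, …] (period length 8).
Convergents:
  p_0/q_0 = 36/1
  p_1/q_1 = 145/4
  p_2/q_2 = 181/5
  p_3/q_3 = 326/9
q_2 = 5 ≤ 6 < 9 = q_3, so the answer is 181/5.

181/5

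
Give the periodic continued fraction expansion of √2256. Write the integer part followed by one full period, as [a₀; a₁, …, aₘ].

[47; 2, 94]

a₀ = ⌊√2256⌋ = 47.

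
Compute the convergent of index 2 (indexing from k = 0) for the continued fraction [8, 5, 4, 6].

Using pₖ = aₖpₖ₋₁ + pₖ₋₂, qₖ = aₖqₖ₋₁ + qₖ₋₂ (with p₋₁=1, p₋₂=0, q₋₁=0, q₋₂=1):
  k=0: a=8, p=8, q=1
  k=1: a=5, p=41, q=5
  k=2: a=4, p=172, q=21

172/21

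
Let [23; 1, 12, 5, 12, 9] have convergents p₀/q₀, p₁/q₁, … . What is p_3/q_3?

1579/66

Using pₖ = aₖpₖ₋₁ + pₖ₋₂, qₖ = aₖqₖ₋₁ + qₖ₋₂ (with p₋₁=1, p₋₂=0, q₋₁=0, q₋₂=1):
  k=0: a=23, p=23, q=1
  k=1: a=1, p=24, q=1
  k=2: a=12, p=311, q=13
  k=3: a=5, p=1579, q=66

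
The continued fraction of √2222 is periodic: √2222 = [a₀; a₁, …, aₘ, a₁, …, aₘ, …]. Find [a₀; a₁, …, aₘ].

[47; 7, 4, 7, 94]

a₀ = ⌊√2222⌋ = 47.
With m₀=0, d₀=1 and mₖ₊₁ = dₖaₖ − mₖ, dₖ₊₁ = (n − mₖ₊₁²)/dₖ, aₖ₊₁ = ⌊(a₀+mₖ₊₁)/dₖ₊₁⌋:
  k=1: m=47, d=13, a=7
  k=2: m=44, d=22, a=4
  k=3: m=44, d=13, a=7
  k=4: m=47, d=1, a=94
d=1 and a=2a₀=94 at k=4, so the next step gives (m, d) = (47, 13) again — its k=1 value — and the period has length 4.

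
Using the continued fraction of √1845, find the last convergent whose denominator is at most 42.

902/21

√1845 = [42; 1, 20, 2, 20, 1, 84, …] (period length 6).
Convergents:
  p_0/q_0 = 42/1
  p_1/q_1 = 43/1
  p_2/q_2 = 902/21
  p_3/q_3 = 1847/43
q_2 = 21 ≤ 42 < 43 = q_3, so the answer is 902/21.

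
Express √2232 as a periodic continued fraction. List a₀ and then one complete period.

a₀ = ⌊√2232⌋ = 47.

[47; 4, 10, 4, 94]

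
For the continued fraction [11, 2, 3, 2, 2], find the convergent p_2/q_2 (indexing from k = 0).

Using pₖ = aₖpₖ₋₁ + pₖ₋₂, qₖ = aₖqₖ₋₁ + qₖ₋₂ (with p₋₁=1, p₋₂=0, q₋₁=0, q₋₂=1):
  k=0: a=11, p=11, q=1
  k=1: a=2, p=23, q=2
  k=2: a=3, p=80, q=7

80/7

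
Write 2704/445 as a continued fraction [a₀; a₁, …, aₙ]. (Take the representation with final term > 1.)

[6; 13, 11, 3]

2704 = 6*445 + 34
445 = 13*34 + 3
34 = 11*3 + 1
3 = 3*1 + 0  (stop)
So 2704/445 = [6; 13, 11, 3].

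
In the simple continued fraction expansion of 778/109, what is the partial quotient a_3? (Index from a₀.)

778 = 7·109 + 15   →  a_0 = 7
109 = 7·15 + 4   →  a_1 = 7
15 = 3·4 + 3   →  a_2 = 3
4 = 1·3 + 1   →  a_3 = 1

1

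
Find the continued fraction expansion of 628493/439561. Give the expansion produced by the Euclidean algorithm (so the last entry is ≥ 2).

628493 = 1*439561 + 188932
439561 = 2*188932 + 61697
188932 = 3*61697 + 3841
61697 = 16*3841 + 241
3841 = 15*241 + 226
241 = 1*226 + 15
226 = 15*15 + 1
15 = 15*1 + 0  (stop)
So 628493/439561 = [1; 2, 3, 16, 15, 1, 15, 15].

[1; 2, 3, 16, 15, 1, 15, 15]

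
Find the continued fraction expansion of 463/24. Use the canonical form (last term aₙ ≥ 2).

463 = 19×24 + 7
24 = 3×7 + 3
7 = 2×3 + 1
3 = 3×1 + 0  (stop)
So 463/24 = [19; 3, 2, 3].

[19; 3, 2, 3]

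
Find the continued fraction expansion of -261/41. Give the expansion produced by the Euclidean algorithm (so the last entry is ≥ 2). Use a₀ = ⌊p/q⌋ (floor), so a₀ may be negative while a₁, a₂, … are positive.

-261 = -7×41 + 26
41 = 1×26 + 15
26 = 1×15 + 11
15 = 1×11 + 4
11 = 2×4 + 3
4 = 1×3 + 1
3 = 3×1 + 0  (stop)
So -261/41 = [-7; 1, 1, 1, 2, 1, 3].

[-7; 1, 1, 1, 2, 1, 3]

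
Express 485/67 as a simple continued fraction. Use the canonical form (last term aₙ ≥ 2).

[7; 4, 5, 3]

485 = 7*67 + 16
67 = 4*16 + 3
16 = 5*3 + 1
3 = 3*1 + 0  (stop)
So 485/67 = [7; 4, 5, 3].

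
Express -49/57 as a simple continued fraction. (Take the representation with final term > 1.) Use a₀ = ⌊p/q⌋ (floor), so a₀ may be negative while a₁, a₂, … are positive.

[-1; 7, 8]

-49 = -1·57 + 8
57 = 7·8 + 1
8 = 8·1 + 0  (stop)
So -49/57 = [-1; 7, 8].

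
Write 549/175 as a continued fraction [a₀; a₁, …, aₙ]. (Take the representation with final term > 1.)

[3; 7, 3, 2, 3]

549 = 3×175 + 24
175 = 7×24 + 7
24 = 3×7 + 3
7 = 2×3 + 1
3 = 3×1 + 0  (stop)
So 549/175 = [3; 7, 3, 2, 3].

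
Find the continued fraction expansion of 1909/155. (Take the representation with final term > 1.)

[12; 3, 6, 8]

1909 = 12×155 + 49
155 = 3×49 + 8
49 = 6×8 + 1
8 = 8×1 + 0  (stop)
So 1909/155 = [12; 3, 6, 8].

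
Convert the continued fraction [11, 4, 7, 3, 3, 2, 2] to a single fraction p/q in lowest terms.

19021/1692

Using pₖ = aₖpₖ₋₁ + pₖ₋₂ and qₖ = aₖqₖ₋₁ + qₖ₋₂:
  k=0: a=11, p=11, q=1
  k=1: a=4, p=45, q=4
  k=2: a=7, p=326, q=29
  k=3: a=3, p=1023, q=91
  k=4: a=3, p=3395, q=302
  k=5: a=2, p=7813, q=695
  k=6: a=2, p=19021, q=1692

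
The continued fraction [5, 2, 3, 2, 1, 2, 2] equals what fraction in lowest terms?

799/147

Fold from the inside: start with 2/1.
  2 + 1/2 = 5/2
  1 + 2/5 = 7/5
  2 + 5/7 = 19/7
  3 + 7/19 = 64/19
  2 + 19/64 = 147/64
  5 + 64/147 = 799/147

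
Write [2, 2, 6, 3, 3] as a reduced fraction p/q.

335/136

Fold from the inside: start with 3/1.
  3 + 1/3 = 10/3
  6 + 3/10 = 63/10
  2 + 10/63 = 136/63
  2 + 63/136 = 335/136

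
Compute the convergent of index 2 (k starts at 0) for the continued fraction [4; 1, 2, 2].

14/3

Using pₖ = aₖpₖ₋₁ + pₖ₋₂, qₖ = aₖqₖ₋₁ + qₖ₋₂ (with p₋₁=1, p₋₂=0, q₋₁=0, q₋₂=1):
  k=0: a=4, p=4, q=1
  k=1: a=1, p=5, q=1
  k=2: a=2, p=14, q=3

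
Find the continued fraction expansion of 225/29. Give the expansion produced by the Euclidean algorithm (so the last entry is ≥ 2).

225 = 7·29 + 22
29 = 1·22 + 7
22 = 3·7 + 1
7 = 7·1 + 0  (stop)
So 225/29 = [7; 1, 3, 7].

[7; 1, 3, 7]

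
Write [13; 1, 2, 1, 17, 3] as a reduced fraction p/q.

2983/217

Using pₖ = aₖpₖ₋₁ + pₖ₋₂ and qₖ = aₖqₖ₋₁ + qₖ₋₂:
  k=0: a=13, p=13, q=1
  k=1: a=1, p=14, q=1
  k=2: a=2, p=41, q=3
  k=3: a=1, p=55, q=4
  k=4: a=17, p=976, q=71
  k=5: a=3, p=2983, q=217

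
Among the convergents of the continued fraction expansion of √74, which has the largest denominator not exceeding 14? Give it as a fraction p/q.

√74 = [8; 1, 1, 1, 1, 16, …] (period length 5).
Convergents:
  p_0/q_0 = 8/1
  p_1/q_1 = 9/1
  p_2/q_2 = 17/2
  p_3/q_3 = 26/3
  p_4/q_4 = 43/5
  p_5/q_5 = 714/83
q_4 = 5 ≤ 14 < 83 = q_5, so the answer is 43/5.

43/5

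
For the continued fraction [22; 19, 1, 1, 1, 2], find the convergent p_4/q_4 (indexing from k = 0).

1301/59

Using pₖ = aₖpₖ₋₁ + pₖ₋₂, qₖ = aₖqₖ₋₁ + qₖ₋₂ (with p₋₁=1, p₋₂=0, q₋₁=0, q₋₂=1):
  k=0: a=22, p=22, q=1
  k=1: a=19, p=419, q=19
  k=2: a=1, p=441, q=20
  k=3: a=1, p=860, q=39
  k=4: a=1, p=1301, q=59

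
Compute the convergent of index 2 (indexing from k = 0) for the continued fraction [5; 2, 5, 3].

Using pₖ = aₖpₖ₋₁ + pₖ₋₂, qₖ = aₖqₖ₋₁ + qₖ₋₂ (with p₋₁=1, p₋₂=0, q₋₁=0, q₋₂=1):
  k=0: a=5, p=5, q=1
  k=1: a=2, p=11, q=2
  k=2: a=5, p=60, q=11

60/11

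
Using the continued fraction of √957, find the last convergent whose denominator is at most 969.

√957 = [30; 1, 14, 2, 14, 1, 60, …] (period length 6).
Convergents:
  p_0/q_0 = 30/1
  p_1/q_1 = 31/1
  p_2/q_2 = 464/15
  p_3/q_3 = 959/31
  p_4/q_4 = 13890/449
  p_5/q_5 = 14849/480
  p_6/q_6 = 904830/29249
q_5 = 480 ≤ 969 < 29249 = q_6, so the answer is 14849/480.

14849/480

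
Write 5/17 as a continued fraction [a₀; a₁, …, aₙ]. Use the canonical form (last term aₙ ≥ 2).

5 = 0·17 + 5
17 = 3·5 + 2
5 = 2·2 + 1
2 = 2·1 + 0  (stop)
So 5/17 = [0; 3, 2, 2].

[0; 3, 2, 2]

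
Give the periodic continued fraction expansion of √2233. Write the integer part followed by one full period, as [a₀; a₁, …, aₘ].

a₀ = ⌊√2233⌋ = 47.
With m₀=0, d₀=1 and mₖ₊₁ = dₖaₖ − mₖ, dₖ₊₁ = (n − mₖ₊₁²)/dₖ, aₖ₊₁ = ⌊(a₀+mₖ₊₁)/dₖ₊₁⌋:
  k=1: m=47, d=24, a=3
  k=2: m=25, d=67, a=1
  k=3: m=42, d=7, a=12
  k=4: m=42, d=67, a=1
  k=5: m=25, d=24, a=3
  k=6: m=47, d=1, a=94
d=1 and a=2a₀=94 at k=6, so the next step gives (m, d) = (47, 24) again — its k=1 value — and the period has length 6.

[47; 3, 1, 12, 1, 3, 94]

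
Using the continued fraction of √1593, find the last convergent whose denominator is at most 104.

2275/57

√1593 = [39; 1, 10, 2, 2, 2, 10, 1, 78, …] (period length 8).
Convergents:
  p_0/q_0 = 39/1
  p_1/q_1 = 40/1
  p_2/q_2 = 439/11
  p_3/q_3 = 918/23
  p_4/q_4 = 2275/57
  p_5/q_5 = 5468/137
q_4 = 57 ≤ 104 < 137 = q_5, so the answer is 2275/57.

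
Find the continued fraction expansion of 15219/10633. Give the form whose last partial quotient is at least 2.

[1; 2, 3, 7, 5, 13, 3]

15219 = 1×10633 + 4586
10633 = 2×4586 + 1461
4586 = 3×1461 + 203
1461 = 7×203 + 40
203 = 5×40 + 3
40 = 13×3 + 1
3 = 3×1 + 0  (stop)
So 15219/10633 = [1; 2, 3, 7, 5, 13, 3].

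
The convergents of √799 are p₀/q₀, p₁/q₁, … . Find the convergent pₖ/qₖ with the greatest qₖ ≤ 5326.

95852/3391

√799 = [28; 3, 1, 3, 56, …] (period length 4).
Convergents:
  p_0/q_0 = 28/1
  p_1/q_1 = 85/3
  p_2/q_2 = 113/4
  p_3/q_3 = 424/15
  p_4/q_4 = 23857/844
  p_5/q_5 = 71995/2547
  p_6/q_6 = 95852/3391
  p_7/q_7 = 359551/12720
q_6 = 3391 ≤ 5326 < 12720 = q_7, so the answer is 95852/3391.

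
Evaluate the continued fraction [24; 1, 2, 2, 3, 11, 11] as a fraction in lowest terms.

Using pₖ = aₖpₖ₋₁ + pₖ₋₂ and qₖ = aₖqₖ₋₁ + qₖ₋₂:
  k=0: a=24, p=24, q=1
  k=1: a=1, p=25, q=1
  k=2: a=2, p=74, q=3
  k=3: a=2, p=173, q=7
  k=4: a=3, p=593, q=24
  k=5: a=11, p=6696, q=271
  k=6: a=11, p=74249, q=3005

74249/3005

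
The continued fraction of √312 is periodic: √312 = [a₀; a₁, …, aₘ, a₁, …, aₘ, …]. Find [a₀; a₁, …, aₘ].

a₀ = ⌊√312⌋ = 17.
With m₀=0, d₀=1 and mₖ₊₁ = dₖaₖ − mₖ, dₖ₊₁ = (n − mₖ₊₁²)/dₖ, aₖ₊₁ = ⌊(a₀+mₖ₊₁)/dₖ₊₁⌋:
  k=1: m=17, d=23, a=1
  k=2: m=6, d=12, a=1
  k=3: m=6, d=23, a=1
  k=4: m=17, d=1, a=34
d=1 and a=2a₀=34 at k=4, so the next step gives (m, d) = (17, 23) again — its k=1 value — and the period has length 4.

[17; 1, 1, 1, 34]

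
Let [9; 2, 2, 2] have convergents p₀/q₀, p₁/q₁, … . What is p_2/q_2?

Using pₖ = aₖpₖ₋₁ + pₖ₋₂, qₖ = aₖqₖ₋₁ + qₖ₋₂ (with p₋₁=1, p₋₂=0, q₋₁=0, q₋₂=1):
  k=0: a=9, p=9, q=1
  k=1: a=2, p=19, q=2
  k=2: a=2, p=47, q=5

47/5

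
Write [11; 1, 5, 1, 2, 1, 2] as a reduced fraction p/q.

Using pₖ = aₖpₖ₋₁ + pₖ₋₂ and qₖ = aₖqₖ₋₁ + qₖ₋₂:
  k=0: a=11, p=11, q=1
  k=1: a=1, p=12, q=1
  k=2: a=5, p=71, q=6
  k=3: a=1, p=83, q=7
  k=4: a=2, p=237, q=20
  k=5: a=1, p=320, q=27
  k=6: a=2, p=877, q=74

877/74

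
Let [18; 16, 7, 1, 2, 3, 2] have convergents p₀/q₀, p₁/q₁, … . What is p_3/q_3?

2330/129

Using pₖ = aₖpₖ₋₁ + pₖ₋₂, qₖ = aₖqₖ₋₁ + qₖ₋₂ (with p₋₁=1, p₋₂=0, q₋₁=0, q₋₂=1):
  k=0: a=18, p=18, q=1
  k=1: a=16, p=289, q=16
  k=2: a=7, p=2041, q=113
  k=3: a=1, p=2330, q=129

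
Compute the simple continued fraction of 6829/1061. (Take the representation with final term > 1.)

6829 = 6*1061 + 463
1061 = 2*463 + 135
463 = 3*135 + 58
135 = 2*58 + 19
58 = 3*19 + 1
19 = 19*1 + 0  (stop)
So 6829/1061 = [6; 2, 3, 2, 3, 19].

[6; 2, 3, 2, 3, 19]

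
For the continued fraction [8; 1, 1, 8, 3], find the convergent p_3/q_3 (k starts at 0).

Using pₖ = aₖpₖ₋₁ + pₖ₋₂, qₖ = aₖqₖ₋₁ + qₖ₋₂ (with p₋₁=1, p₋₂=0, q₋₁=0, q₋₂=1):
  k=0: a=8, p=8, q=1
  k=1: a=1, p=9, q=1
  k=2: a=1, p=17, q=2
  k=3: a=8, p=145, q=17

145/17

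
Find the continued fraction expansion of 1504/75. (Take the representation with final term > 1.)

[20; 18, 1, 3]

1504 = 20×75 + 4
75 = 18×4 + 3
4 = 1×3 + 1
3 = 3×1 + 0  (stop)
So 1504/75 = [20; 18, 1, 3].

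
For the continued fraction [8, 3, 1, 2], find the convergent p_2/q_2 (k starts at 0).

33/4

Using pₖ = aₖpₖ₋₁ + pₖ₋₂, qₖ = aₖqₖ₋₁ + qₖ₋₂ (with p₋₁=1, p₋₂=0, q₋₁=0, q₋₂=1):
  k=0: a=8, p=8, q=1
  k=1: a=3, p=25, q=3
  k=2: a=1, p=33, q=4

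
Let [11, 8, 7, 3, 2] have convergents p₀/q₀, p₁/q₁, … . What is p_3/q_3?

Using pₖ = aₖpₖ₋₁ + pₖ₋₂, qₖ = aₖqₖ₋₁ + qₖ₋₂ (with p₋₁=1, p₋₂=0, q₋₁=0, q₋₂=1):
  k=0: a=11, p=11, q=1
  k=1: a=8, p=89, q=8
  k=2: a=7, p=634, q=57
  k=3: a=3, p=1991, q=179

1991/179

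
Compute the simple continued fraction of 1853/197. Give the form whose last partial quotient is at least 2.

[9; 2, 2, 6, 6]

1853 = 9·197 + 80
197 = 2·80 + 37
80 = 2·37 + 6
37 = 6·6 + 1
6 = 6·1 + 0  (stop)
So 1853/197 = [9; 2, 2, 6, 6].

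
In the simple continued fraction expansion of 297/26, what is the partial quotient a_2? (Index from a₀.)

2

297 = 11·26 + 11   →  a_0 = 11
26 = 2·11 + 4   →  a_1 = 2
11 = 2·4 + 3   →  a_2 = 2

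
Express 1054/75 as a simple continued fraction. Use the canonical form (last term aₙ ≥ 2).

1054 = 14*75 + 4
75 = 18*4 + 3
4 = 1*3 + 1
3 = 3*1 + 0  (stop)
So 1054/75 = [14; 18, 1, 3].

[14; 18, 1, 3]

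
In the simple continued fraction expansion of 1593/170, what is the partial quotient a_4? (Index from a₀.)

1593 = 9·170 + 63   →  a_0 = 9
170 = 2·63 + 44   →  a_1 = 2
63 = 1·44 + 19   →  a_2 = 1
44 = 2·19 + 6   →  a_3 = 2
19 = 3·6 + 1   →  a_4 = 3

3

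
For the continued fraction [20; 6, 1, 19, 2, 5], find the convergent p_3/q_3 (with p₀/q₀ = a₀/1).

2800/139

Using pₖ = aₖpₖ₋₁ + pₖ₋₂, qₖ = aₖqₖ₋₁ + qₖ₋₂ (with p₋₁=1, p₋₂=0, q₋₁=0, q₋₂=1):
  k=0: a=20, p=20, q=1
  k=1: a=6, p=121, q=6
  k=2: a=1, p=141, q=7
  k=3: a=19, p=2800, q=139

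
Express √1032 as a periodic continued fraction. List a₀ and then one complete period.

a₀ = ⌊√1032⌋ = 32.
With m₀=0, d₀=1 and mₖ₊₁ = dₖaₖ − mₖ, dₖ₊₁ = (n − mₖ₊₁²)/dₖ, aₖ₊₁ = ⌊(a₀+mₖ₊₁)/dₖ₊₁⌋:
  k=1: m=32, d=8, a=8
  k=2: m=32, d=1, a=64
d=1 and a=2a₀=64 at k=2, so the next step gives (m, d) = (32, 8) again — its k=1 value — and the period has length 2.

[32; 8, 64]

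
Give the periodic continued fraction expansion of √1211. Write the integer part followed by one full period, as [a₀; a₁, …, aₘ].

a₀ = ⌊√1211⌋ = 34.
With m₀=0, d₀=1 and mₖ₊₁ = dₖaₖ − mₖ, dₖ₊₁ = (n − mₖ₊₁²)/dₖ, aₖ₊₁ = ⌊(a₀+mₖ₊₁)/dₖ₊₁⌋:
  k=1: m=34, d=55, a=1
  k=2: m=21, d=14, a=3
  k=3: m=21, d=55, a=1
  k=4: m=34, d=1, a=68
d=1 and a=2a₀=68 at k=4, so the next step gives (m, d) = (34, 55) again — its k=1 value — and the period has length 4.

[34; 1, 3, 1, 68]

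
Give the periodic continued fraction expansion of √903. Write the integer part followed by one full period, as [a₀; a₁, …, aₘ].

a₀ = ⌊√903⌋ = 30.
With m₀=0, d₀=1 and mₖ₊₁ = dₖaₖ − mₖ, dₖ₊₁ = (n − mₖ₊₁²)/dₖ, aₖ₊₁ = ⌊(a₀+mₖ₊₁)/dₖ₊₁⌋:
  k=1: m=30, d=3, a=20
  k=2: m=30, d=1, a=60
d=1 and a=2a₀=60 at k=2, so the next step gives (m, d) = (30, 3) again — its k=1 value — and the period has length 2.

[30; 20, 60]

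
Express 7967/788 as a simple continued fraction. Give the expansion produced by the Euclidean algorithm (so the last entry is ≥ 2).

[10; 9, 17, 2, 2]

7967 = 10*788 + 87
788 = 9*87 + 5
87 = 17*5 + 2
5 = 2*2 + 1
2 = 2*1 + 0  (stop)
So 7967/788 = [10; 9, 17, 2, 2].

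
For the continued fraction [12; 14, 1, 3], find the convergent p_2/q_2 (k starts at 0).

Using pₖ = aₖpₖ₋₁ + pₖ₋₂, qₖ = aₖqₖ₋₁ + qₖ₋₂ (with p₋₁=1, p₋₂=0, q₋₁=0, q₋₂=1):
  k=0: a=12, p=12, q=1
  k=1: a=14, p=169, q=14
  k=2: a=1, p=181, q=15

181/15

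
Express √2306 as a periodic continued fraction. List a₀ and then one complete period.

[48; 48, 96]

a₀ = ⌊√2306⌋ = 48.
With m₀=0, d₀=1 and mₖ₊₁ = dₖaₖ − mₖ, dₖ₊₁ = (n − mₖ₊₁²)/dₖ, aₖ₊₁ = ⌊(a₀+mₖ₊₁)/dₖ₊₁⌋:
  k=1: m=48, d=2, a=48
  k=2: m=48, d=1, a=96
d=1 and a=2a₀=96 at k=2, so the next step gives (m, d) = (48, 2) again — its k=1 value — and the period has length 2.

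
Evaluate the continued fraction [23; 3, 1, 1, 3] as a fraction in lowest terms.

582/25

Fold from the inside: start with 3/1.
  1 + 1/3 = 4/3
  1 + 3/4 = 7/4
  3 + 4/7 = 25/7
  23 + 7/25 = 582/25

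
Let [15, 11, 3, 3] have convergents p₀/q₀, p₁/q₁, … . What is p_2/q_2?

Using pₖ = aₖpₖ₋₁ + pₖ₋₂, qₖ = aₖqₖ₋₁ + qₖ₋₂ (with p₋₁=1, p₋₂=0, q₋₁=0, q₋₂=1):
  k=0: a=15, p=15, q=1
  k=1: a=11, p=166, q=11
  k=2: a=3, p=513, q=34

513/34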